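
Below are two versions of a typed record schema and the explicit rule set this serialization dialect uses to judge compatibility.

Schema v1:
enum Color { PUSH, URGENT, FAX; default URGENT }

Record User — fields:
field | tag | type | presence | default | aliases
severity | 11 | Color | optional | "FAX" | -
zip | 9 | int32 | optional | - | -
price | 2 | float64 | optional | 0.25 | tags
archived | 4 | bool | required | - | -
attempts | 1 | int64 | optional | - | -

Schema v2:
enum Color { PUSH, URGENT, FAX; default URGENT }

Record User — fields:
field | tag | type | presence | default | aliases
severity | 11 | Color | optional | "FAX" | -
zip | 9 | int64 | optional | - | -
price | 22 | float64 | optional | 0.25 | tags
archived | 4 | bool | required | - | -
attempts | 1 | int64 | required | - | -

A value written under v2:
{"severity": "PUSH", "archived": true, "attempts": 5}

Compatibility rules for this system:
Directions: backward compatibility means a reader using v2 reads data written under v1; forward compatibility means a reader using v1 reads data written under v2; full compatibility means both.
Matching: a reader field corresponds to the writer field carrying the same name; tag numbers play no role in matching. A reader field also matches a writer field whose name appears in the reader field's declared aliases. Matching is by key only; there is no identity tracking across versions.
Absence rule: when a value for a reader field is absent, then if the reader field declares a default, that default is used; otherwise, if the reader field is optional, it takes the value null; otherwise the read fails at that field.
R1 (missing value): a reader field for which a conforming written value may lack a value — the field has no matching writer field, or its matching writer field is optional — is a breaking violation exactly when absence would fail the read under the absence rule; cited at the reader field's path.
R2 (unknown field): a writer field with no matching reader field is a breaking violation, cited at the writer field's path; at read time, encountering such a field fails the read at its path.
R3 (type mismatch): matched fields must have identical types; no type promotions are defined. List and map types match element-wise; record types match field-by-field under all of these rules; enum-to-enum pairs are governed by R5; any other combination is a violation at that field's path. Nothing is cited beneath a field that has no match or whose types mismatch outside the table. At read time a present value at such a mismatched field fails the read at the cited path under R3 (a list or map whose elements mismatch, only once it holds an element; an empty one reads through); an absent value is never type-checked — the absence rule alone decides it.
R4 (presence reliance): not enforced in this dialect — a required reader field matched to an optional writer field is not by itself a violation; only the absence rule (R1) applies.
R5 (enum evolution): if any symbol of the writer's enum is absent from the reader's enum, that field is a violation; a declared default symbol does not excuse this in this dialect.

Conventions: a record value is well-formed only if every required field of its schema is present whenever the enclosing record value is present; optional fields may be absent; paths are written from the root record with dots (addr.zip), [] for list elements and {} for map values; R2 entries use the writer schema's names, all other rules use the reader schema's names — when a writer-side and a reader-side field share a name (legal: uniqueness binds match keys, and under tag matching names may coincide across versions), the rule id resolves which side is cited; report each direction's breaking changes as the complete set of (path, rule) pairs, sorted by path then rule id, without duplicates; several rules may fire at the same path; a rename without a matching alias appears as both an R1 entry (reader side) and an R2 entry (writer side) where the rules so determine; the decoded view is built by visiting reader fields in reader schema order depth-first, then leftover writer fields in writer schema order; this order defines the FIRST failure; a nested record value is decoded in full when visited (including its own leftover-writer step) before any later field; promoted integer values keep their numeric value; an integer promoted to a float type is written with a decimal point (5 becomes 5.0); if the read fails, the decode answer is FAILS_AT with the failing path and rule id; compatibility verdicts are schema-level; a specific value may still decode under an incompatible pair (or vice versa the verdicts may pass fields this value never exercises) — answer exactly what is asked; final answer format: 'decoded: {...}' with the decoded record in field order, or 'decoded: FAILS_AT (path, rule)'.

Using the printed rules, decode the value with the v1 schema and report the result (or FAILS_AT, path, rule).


decoded: {"severity": "PUSH", "zip": null, "price": 0.25, "archived": true, "attempts": 5}

each type pair in User: writer, then reader
decoding the User value with the v1 reader:
  severity := "PUSH"
  zip := null (absent, optional -> null)
  price := 0.25 (absent -> default)
  archived := true
  attempts := 5
  => decoded: {"severity": "PUSH", "zip": null, "price": 0.25, "archived": true, "attempts": 5}
the rest of the User diff is inert for this question:
  field attempts in record User: optional changed to required -> changes User's schema-level verdicts only — the decode of this value is the same
  field price in record User: tag 2 changed to 22 -> triggers nothing under the printed rules; the User answer is the same either way
  field zip in record User: type int32 changed to int64 -> changes User's schema-level verdicts only — the decode of this value is the same


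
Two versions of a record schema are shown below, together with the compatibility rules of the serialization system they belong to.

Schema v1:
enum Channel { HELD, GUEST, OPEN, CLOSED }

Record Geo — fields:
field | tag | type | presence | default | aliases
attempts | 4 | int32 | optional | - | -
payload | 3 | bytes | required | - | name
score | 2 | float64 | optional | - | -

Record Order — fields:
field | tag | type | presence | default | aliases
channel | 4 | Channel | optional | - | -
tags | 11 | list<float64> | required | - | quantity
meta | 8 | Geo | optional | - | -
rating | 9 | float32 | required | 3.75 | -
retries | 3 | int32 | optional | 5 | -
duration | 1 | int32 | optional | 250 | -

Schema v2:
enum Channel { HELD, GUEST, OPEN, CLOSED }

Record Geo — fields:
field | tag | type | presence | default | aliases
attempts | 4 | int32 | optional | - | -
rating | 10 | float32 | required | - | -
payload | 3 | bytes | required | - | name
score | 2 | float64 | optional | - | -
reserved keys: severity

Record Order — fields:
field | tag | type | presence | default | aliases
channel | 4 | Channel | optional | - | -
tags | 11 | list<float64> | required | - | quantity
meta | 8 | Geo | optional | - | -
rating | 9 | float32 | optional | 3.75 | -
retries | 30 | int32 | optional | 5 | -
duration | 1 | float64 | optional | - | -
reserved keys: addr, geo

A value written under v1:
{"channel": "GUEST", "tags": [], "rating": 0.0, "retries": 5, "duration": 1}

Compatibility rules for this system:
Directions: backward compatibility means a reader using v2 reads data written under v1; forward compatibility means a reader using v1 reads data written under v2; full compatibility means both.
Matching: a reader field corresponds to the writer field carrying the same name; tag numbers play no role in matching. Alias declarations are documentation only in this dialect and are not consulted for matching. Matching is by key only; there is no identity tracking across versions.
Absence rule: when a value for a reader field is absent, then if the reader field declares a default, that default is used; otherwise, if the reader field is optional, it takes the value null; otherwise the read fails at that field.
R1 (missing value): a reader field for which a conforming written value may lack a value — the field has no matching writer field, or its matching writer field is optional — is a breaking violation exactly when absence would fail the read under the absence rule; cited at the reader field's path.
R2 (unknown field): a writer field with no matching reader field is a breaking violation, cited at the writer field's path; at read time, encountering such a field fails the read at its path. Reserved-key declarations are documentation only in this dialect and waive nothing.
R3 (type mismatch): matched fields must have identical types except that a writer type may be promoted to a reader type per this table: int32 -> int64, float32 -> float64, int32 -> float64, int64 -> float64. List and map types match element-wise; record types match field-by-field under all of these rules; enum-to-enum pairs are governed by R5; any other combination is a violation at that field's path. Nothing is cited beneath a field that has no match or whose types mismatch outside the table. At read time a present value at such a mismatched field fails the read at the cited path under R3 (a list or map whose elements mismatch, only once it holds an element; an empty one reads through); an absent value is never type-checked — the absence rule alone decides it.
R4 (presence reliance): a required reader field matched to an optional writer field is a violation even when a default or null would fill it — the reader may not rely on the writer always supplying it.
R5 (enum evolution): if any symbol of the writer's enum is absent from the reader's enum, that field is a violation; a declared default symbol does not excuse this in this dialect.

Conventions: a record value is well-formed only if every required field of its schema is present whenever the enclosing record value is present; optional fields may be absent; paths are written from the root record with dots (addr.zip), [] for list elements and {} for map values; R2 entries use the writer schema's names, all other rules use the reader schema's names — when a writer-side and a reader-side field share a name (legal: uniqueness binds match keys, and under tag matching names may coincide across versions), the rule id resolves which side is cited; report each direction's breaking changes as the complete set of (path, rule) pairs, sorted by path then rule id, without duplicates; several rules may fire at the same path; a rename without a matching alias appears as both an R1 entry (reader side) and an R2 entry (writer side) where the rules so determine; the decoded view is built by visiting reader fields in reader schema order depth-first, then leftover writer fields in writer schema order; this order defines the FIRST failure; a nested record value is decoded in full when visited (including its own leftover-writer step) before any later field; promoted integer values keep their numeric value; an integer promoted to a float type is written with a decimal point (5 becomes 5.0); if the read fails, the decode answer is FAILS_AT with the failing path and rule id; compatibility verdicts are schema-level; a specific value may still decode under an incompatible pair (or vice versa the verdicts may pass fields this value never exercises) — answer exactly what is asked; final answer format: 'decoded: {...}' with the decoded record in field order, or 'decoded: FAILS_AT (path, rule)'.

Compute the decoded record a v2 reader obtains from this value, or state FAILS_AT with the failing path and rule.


the writer's type comes first in each Order pair
decode (reader v2):
  channel := "GUEST"
  tags := []
  meta := null (not supplied -> null)
  rating := 0.0
  retries := 5
  duration := 1.0 (int32 -> float64)
  => decoded: {"channel": "GUEST", "tags": [], "meta": null, "rating": 0.0, "retries": 5, "duration": 1.0}
the other Order changes do not affect what is asked:
  field rating in record Order: required changed to optional -> affects the rule determinations only; this particular Order value decodes identically
  field retries in record Order: tag 3 changed to 30 -> fires no rule on Order under this dialect and leaves the result unchanged
  field duration in record Order: type int32 changed to float64 (its default is dropped) -> affects the rule determinations only; this particular Order value decodes identically
  added field rating to record Geo: required float32, tag 10 (in v2 it sits immediately before payload) -> affects the rule determinations only; this particular Order value decodes identically

decoded: {"channel": "GUEST", "tags": [], "meta": null, "rating": 0.0, "retries": 5, "duration": 1.0}


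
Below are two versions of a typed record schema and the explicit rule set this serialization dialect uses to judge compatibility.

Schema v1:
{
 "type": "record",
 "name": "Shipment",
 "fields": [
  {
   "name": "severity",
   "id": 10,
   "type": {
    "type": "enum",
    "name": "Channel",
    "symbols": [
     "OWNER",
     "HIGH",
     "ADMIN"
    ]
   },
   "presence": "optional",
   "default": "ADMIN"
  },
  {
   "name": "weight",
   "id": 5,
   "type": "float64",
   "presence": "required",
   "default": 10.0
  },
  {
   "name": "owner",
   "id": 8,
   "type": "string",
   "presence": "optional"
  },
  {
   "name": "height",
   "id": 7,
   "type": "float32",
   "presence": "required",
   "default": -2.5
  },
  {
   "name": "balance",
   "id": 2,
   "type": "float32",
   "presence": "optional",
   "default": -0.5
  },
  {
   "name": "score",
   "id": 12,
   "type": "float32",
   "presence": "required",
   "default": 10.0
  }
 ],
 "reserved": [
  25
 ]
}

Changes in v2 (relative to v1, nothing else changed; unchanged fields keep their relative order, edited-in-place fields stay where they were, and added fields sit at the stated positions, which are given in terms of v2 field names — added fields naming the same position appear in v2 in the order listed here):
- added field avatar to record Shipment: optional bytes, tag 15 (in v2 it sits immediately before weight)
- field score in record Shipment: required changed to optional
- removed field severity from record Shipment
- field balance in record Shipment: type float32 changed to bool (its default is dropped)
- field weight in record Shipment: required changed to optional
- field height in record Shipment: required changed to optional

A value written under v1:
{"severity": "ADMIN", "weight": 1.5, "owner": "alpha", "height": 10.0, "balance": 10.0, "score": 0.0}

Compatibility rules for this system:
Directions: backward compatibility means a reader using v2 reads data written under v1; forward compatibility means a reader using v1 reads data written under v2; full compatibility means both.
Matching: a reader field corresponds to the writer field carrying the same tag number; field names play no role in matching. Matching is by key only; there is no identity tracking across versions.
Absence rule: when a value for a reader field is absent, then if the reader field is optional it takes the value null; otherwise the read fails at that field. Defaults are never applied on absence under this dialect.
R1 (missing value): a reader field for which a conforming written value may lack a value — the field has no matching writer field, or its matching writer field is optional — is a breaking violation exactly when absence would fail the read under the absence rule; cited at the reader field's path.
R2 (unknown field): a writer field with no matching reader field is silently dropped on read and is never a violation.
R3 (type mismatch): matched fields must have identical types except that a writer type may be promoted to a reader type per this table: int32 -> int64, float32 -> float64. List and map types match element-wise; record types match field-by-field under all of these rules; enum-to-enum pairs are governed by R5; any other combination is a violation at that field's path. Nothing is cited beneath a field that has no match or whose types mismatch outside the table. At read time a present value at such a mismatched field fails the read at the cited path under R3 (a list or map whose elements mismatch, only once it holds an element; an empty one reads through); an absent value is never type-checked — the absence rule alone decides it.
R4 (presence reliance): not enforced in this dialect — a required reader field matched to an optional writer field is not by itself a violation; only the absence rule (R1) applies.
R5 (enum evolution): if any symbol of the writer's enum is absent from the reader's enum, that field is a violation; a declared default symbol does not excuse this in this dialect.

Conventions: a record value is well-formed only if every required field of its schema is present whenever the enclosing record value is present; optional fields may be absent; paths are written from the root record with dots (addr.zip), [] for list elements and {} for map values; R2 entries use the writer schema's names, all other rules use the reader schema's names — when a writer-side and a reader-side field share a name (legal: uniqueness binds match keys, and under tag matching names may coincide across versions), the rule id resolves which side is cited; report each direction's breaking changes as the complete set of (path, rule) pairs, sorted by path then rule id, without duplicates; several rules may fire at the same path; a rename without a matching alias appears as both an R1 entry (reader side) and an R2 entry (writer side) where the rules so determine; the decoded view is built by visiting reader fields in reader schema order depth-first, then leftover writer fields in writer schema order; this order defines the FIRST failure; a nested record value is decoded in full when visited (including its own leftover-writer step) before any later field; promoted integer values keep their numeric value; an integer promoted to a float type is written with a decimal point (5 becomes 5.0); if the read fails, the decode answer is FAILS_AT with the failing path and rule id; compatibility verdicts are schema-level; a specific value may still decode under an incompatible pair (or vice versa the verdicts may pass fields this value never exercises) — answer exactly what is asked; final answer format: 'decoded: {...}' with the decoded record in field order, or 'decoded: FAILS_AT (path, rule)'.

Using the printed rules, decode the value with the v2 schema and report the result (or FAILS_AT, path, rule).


decoded: FAILS_AT (balance, R3)

each type pair in Shipment: writer, then reader
migrating the Shipment value to v2:
  avatar := null (not supplied -> null)
  weight := 1.5
  owner := "alpha"
  height := 10.0
  read fails at balance under R3
  => FAILS_AT (balance, R3)
remaining Shipment differences; none change what is asked:
  added field avatar to record Shipment: optional bytes, tag 15 (in v2 it sits immediately before weight) -> triggers nothing under the printed rules; the Shipment answer is the same either way
  field score in record Shipment: required changed to optional -> schema-level compatibility only; this Shipment value's decode is unchanged
  removed field severity from record Shipment -> triggers nothing under the printed rules; the Shipment answer is the same either way
  field weight in record Shipment: required changed to optional -> schema-level compatibility only; this Shipment value's decode is unchanged
  field height in record Shipment: required changed to optional -> schema-level compatibility only; this Shipment value's decode is unchanged


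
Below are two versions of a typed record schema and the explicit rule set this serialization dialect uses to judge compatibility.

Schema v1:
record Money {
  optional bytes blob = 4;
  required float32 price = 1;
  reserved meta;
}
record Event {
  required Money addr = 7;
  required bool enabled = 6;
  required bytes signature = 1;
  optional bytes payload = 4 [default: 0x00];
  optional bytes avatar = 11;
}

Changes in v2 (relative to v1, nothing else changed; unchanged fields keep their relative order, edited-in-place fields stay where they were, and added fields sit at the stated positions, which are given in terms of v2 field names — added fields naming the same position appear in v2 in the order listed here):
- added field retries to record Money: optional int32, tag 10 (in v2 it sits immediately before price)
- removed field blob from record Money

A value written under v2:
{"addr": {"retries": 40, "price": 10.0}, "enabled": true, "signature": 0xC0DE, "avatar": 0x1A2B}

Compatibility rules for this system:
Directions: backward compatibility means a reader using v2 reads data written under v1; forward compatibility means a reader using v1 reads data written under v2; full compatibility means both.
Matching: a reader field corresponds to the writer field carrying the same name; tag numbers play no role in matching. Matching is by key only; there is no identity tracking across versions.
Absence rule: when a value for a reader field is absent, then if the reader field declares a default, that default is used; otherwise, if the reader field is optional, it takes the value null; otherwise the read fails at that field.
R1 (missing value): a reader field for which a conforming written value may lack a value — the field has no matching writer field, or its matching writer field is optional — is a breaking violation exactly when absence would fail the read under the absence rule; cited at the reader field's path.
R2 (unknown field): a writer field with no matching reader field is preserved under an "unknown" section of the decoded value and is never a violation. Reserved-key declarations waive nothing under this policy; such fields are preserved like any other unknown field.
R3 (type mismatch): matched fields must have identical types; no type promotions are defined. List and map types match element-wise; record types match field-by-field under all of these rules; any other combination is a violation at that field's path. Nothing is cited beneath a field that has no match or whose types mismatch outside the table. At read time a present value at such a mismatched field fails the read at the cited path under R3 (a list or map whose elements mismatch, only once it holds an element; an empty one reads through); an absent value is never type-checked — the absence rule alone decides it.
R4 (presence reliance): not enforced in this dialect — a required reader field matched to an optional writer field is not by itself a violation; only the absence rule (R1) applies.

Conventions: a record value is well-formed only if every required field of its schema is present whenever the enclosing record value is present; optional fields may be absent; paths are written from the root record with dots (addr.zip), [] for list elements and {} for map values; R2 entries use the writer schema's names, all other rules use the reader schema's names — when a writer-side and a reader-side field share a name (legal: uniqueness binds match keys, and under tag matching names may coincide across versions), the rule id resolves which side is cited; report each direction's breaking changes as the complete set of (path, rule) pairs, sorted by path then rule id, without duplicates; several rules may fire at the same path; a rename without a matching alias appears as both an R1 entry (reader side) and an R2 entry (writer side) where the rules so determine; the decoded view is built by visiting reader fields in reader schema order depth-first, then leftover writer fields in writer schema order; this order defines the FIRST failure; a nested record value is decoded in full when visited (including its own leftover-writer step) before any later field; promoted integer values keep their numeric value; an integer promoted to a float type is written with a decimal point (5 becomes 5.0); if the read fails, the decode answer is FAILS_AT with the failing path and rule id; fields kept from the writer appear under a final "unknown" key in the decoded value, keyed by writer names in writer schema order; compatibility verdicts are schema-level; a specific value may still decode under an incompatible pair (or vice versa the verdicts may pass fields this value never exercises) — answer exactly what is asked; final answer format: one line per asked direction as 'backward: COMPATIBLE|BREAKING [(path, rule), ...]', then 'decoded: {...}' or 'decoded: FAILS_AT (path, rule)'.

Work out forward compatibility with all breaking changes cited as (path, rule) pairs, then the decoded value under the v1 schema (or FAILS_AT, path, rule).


each type pair in Event: writer, then reader
checking forward for Event: reader v1 against writer v2:
  Money -> Money, writer required: addr aligns to addr
  bool -> bool, writer required: enabled aligns to enabled
  bytes -> bytes, writer required: signature aligns to signature
  bytes -> bytes, writer optional: payload aligns to payload
  bytes -> bytes, writer optional: avatar aligns to avatar
  addr.blob: no writer match
  float32 -> float32, writer required: addr.price aligns to addr.price
  addr.retries (writer side), unknown to reader
  => forward verdict for Event: COMPATIBLE, no violations
decode (reader v1):
  addr.blob := null (absent, optional -> null)
  addr.price := 10.0
  writer addr.retries: kept under "unknown"
  enabled := true
  signature := 0xC0DE
  payload := 0x00 (absent -> default)
  avatar := 0x1A2B
  => decoded: {"addr": {"blob": null, "price": 10.0, "unknown": {"retries": 40}}, "enabled": true, "signature": 0xC0DE, "payload": 0x00, "avatar": 0x1A2B}
diffs on Event not affecting the asked answer:
  removed field blob from record Money -> inert for the asked Event verdict: nothing fires

forward: COMPATIBLE []; decoded: {"addr": {"blob": null, "price": 10.0, "unknown": {"retries": 40}}, "enabled": true, "signature": 0xC0DE, "payload": 0x00, "avatar": 0x1A2B}


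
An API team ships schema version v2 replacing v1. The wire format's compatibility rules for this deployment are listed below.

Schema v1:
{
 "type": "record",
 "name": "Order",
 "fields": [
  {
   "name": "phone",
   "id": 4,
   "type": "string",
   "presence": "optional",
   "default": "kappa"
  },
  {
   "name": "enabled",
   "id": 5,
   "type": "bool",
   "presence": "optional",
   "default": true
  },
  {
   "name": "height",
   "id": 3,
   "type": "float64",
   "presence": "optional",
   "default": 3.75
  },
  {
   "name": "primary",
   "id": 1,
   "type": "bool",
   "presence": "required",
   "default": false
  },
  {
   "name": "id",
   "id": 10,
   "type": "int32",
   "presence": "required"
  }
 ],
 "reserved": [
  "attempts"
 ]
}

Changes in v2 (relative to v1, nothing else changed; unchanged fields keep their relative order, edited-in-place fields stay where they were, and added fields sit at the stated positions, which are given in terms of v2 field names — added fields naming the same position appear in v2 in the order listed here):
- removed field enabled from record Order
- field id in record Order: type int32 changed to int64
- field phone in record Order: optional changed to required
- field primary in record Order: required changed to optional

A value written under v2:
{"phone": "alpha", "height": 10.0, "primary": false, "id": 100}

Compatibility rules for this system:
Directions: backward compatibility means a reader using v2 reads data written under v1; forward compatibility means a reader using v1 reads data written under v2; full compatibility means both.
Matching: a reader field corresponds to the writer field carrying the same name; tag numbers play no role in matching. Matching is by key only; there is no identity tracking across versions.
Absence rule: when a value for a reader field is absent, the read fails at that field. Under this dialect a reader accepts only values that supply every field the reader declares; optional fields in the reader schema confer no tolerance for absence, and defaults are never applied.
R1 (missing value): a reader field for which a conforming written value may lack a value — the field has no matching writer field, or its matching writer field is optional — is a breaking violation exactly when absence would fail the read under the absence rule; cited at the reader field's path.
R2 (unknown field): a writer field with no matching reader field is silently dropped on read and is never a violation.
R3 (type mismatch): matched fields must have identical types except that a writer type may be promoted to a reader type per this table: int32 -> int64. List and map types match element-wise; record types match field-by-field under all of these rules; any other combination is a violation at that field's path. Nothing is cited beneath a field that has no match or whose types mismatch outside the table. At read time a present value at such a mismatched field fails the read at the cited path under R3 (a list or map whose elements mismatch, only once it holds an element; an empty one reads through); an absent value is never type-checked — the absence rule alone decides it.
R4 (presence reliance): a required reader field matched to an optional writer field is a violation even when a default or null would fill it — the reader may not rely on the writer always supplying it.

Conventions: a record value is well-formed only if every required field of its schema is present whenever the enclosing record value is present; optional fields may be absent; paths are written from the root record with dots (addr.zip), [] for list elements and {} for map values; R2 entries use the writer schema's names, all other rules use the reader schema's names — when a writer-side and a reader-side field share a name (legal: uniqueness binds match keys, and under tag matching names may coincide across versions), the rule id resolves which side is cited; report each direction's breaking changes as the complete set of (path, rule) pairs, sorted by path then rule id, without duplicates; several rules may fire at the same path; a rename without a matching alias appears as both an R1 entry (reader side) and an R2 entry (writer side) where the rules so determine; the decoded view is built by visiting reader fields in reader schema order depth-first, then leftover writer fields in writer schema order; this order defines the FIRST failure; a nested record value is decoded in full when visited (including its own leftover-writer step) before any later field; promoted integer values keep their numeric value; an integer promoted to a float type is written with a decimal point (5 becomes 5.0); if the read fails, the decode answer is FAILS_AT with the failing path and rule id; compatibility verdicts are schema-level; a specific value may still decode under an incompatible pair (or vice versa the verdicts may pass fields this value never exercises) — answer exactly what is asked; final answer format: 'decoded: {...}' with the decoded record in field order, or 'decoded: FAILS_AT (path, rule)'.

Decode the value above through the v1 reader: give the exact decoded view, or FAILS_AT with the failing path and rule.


the writer's type comes first in each Order pair
migrating the Order value to v1:
  phone := "alpha"
  read fails at enabled under R1 (no fill)
  => FAILS_AT (enabled, R1)
the rest of the Order diff is inert for this question:
  field id in record Order: type int32 changed to int64 -> matters for Order compatibility verdicts, not for this value's decode
  field phone in record Order: optional changed to required -> matters for Order compatibility verdicts, not for this value's decode
  field primary in record Order: required changed to optional -> matters for Order compatibility verdicts, not for this value's decode

decoded: FAILS_AT (enabled, R1)


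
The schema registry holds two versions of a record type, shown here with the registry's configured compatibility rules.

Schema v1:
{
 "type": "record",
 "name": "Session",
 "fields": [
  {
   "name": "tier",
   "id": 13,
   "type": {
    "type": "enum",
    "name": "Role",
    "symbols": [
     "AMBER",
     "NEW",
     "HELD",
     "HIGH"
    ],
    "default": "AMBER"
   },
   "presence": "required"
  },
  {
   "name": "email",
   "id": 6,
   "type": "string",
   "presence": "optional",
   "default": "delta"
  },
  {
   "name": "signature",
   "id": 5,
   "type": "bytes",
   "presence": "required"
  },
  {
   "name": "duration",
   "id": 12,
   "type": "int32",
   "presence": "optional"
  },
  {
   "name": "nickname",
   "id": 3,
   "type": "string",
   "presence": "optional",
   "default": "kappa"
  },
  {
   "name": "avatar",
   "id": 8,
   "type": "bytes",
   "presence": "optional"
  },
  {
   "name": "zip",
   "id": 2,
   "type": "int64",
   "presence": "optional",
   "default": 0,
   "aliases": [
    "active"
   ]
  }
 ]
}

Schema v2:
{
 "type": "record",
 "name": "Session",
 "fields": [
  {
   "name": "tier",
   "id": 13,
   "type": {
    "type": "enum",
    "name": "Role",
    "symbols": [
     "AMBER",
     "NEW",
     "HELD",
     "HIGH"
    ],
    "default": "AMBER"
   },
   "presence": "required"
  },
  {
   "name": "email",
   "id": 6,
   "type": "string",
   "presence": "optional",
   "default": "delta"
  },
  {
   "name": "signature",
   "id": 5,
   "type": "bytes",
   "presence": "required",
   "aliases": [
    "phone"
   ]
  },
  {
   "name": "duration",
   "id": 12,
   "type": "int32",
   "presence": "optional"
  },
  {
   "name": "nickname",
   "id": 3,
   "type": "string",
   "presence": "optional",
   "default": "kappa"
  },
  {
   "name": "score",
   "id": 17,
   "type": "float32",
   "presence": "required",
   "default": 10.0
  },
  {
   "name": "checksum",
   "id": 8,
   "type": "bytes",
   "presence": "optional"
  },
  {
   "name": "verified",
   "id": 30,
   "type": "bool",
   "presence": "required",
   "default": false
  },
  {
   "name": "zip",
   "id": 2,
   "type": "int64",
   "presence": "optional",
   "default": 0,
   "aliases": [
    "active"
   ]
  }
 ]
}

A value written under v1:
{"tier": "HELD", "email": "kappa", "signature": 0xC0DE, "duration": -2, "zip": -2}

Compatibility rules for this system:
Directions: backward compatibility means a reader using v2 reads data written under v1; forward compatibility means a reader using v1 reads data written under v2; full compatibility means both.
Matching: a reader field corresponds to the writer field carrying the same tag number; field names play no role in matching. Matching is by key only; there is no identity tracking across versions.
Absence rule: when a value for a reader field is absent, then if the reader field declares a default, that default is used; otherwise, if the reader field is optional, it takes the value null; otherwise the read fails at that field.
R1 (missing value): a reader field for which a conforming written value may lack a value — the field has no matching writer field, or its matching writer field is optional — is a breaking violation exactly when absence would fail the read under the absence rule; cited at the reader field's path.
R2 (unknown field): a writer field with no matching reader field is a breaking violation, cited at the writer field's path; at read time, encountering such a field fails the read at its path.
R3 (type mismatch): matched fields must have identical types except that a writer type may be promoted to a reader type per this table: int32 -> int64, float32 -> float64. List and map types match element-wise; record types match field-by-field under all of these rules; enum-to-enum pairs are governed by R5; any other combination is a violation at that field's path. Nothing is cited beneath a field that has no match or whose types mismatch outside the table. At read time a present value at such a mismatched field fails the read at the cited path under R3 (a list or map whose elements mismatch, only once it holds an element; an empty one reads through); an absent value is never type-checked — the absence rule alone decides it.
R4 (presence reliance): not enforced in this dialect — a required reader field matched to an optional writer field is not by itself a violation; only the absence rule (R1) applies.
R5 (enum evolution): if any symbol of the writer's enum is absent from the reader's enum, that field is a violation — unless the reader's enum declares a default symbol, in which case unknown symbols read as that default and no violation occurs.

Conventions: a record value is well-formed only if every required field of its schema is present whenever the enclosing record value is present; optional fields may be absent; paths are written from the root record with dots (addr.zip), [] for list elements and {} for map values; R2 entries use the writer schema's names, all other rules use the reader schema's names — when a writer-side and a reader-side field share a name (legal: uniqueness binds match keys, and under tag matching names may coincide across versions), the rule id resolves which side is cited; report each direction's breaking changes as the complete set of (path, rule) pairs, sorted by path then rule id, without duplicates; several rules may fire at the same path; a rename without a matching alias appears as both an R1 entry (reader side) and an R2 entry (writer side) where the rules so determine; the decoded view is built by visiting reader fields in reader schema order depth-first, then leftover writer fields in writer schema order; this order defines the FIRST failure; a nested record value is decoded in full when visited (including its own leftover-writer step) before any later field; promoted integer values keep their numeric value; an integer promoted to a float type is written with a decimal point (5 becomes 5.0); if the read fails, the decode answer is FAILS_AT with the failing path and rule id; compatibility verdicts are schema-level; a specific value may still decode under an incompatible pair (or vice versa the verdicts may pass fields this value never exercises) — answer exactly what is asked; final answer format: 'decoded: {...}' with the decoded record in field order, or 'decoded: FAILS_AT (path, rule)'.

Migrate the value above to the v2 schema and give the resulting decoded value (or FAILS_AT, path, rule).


decoded: {"tier": "HELD", "email": "kappa", "signature": 0xC0DE, "duration": -2, "nickname": "kappa", "score": 10.0, "checksum": null, "verified": false, "zip": -2}

the writer's type comes first in each Session pair
decode (reader v2):
  tier := "HELD"
  email := "kappa"
  signature := 0xC0DE
  duration := -2
  nickname := "kappa" (missing; default applied)
  score := 10.0 (missing; default applied)
  checksum := null (missing; optional => null)
  verified := false (missing; default applied)
  zip := -2
  => decoded: {"tier": "HELD", "email": "kappa", "signature": 0xC0DE, "duration": -2, "nickname": "kappa", "score": 10.0, "checksum": null, "verified": false, "zip": -2}


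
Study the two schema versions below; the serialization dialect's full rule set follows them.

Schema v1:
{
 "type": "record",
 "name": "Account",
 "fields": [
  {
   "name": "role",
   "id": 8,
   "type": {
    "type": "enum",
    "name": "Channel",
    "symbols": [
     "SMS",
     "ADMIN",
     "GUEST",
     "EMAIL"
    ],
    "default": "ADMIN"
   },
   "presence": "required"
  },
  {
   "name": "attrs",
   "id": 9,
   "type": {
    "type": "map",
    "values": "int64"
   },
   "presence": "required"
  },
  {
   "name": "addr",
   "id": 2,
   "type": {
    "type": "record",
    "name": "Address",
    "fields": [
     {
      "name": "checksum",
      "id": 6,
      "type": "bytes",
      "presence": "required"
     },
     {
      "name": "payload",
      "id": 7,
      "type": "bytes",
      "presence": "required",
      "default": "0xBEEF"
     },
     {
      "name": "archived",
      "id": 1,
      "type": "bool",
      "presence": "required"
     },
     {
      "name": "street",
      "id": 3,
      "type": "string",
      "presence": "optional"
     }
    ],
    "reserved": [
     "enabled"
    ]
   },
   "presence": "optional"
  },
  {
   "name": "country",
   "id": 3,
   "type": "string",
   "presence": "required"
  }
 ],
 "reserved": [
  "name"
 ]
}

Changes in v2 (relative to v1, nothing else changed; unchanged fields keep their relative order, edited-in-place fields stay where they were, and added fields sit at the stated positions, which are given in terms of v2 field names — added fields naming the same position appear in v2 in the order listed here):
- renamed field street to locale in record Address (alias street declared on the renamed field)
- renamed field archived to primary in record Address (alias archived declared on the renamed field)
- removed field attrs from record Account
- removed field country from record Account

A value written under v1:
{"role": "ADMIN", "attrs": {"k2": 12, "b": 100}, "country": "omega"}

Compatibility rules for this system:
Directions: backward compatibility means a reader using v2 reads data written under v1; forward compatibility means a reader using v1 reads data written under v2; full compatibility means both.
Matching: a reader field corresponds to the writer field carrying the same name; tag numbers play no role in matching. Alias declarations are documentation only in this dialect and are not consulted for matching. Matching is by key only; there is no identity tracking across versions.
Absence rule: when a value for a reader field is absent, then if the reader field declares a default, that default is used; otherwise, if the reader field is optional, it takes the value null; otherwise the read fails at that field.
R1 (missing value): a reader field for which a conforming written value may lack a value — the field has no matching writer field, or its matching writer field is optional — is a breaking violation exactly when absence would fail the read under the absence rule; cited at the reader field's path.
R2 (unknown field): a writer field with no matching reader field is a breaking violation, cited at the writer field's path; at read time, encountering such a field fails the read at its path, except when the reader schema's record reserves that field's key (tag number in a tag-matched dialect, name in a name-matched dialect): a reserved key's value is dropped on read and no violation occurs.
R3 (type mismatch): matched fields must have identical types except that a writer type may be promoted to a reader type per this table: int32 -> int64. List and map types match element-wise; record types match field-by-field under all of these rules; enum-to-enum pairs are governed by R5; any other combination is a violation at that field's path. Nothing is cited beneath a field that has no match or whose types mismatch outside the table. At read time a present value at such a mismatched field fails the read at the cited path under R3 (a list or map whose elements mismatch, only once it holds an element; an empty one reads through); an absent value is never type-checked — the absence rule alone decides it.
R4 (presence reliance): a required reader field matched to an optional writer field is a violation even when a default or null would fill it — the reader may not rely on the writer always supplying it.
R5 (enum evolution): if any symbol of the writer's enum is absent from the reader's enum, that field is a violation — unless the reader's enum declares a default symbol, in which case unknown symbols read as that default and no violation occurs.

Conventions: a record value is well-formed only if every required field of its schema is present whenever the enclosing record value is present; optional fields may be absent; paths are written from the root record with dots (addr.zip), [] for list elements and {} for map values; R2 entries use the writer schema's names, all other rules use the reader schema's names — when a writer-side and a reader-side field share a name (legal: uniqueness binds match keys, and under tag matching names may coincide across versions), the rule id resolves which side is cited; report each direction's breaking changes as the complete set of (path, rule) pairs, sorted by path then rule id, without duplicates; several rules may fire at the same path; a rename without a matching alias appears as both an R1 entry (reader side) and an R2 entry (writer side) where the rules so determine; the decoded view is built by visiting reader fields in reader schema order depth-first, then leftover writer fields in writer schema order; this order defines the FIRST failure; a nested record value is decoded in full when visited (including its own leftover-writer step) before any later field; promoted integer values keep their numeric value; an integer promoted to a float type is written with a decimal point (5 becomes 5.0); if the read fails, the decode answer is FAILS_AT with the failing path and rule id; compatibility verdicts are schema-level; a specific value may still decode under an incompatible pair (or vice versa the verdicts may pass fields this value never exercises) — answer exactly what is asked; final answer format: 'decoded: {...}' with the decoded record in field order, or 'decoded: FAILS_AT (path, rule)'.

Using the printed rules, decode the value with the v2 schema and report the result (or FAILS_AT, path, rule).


decoded: FAILS_AT (attrs, R2)

in Account below, arrows point writer -> reader
migrating the Account value to v2:
  role := "ADMIN"
  addr := null (absent, optional -> null)
  read fails at attrs under R2 (unknown field)
  => FAILS_AT (attrs, R2)
ruling out the remaining Account differences:
  renamed field street to locale in record Address (alias street declared on the renamed field) -> schema-level compatibility only; this Account value's decode is unchanged
  renamed field archived to primary in record Address (alias archived declared on the renamed field) -> schema-level compatibility only; this Account value's decode is unchanged
  removed field country from record Account -> schema-level compatibility only; this Account value's decode is unchanged
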